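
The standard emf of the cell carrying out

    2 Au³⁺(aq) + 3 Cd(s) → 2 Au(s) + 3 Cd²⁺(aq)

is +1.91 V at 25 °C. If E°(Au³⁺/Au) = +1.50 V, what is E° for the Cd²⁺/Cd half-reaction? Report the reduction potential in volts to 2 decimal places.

In the reaction as written the Au³⁺/Au couple is reduced (cathode) and Cd²⁺/Cd is oxidized (anode), so E°cell = E°(Au³⁺/Au) − E°(Cd²⁺/Cd).
E°(Cd²⁺/Cd) = E°(cathode) − E°cell = +1.50 − (+1.91) = −0.41 V.

−0.41 V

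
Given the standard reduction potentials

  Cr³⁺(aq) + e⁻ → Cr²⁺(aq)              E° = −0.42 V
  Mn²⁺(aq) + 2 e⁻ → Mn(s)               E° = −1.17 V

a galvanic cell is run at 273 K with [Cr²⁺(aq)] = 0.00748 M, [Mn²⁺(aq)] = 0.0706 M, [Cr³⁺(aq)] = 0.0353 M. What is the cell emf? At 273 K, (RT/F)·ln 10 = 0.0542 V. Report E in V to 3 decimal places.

+0.818 V

Since E°(Cr³⁺/Cr²⁺) > E°(Mn²⁺/Mn), Cr³⁺/Cr²⁺ serves as the cathode.
The standard potential is −0.42 − (−1.17) = +0.75 V and the balanced reaction transfers n = 2 electrons.
The balanced reaction is 2 Cr³⁺(aq) + Mn(s) → 2 Cr²⁺(aq) + Mn²⁺(aq), so Q = ([Cr²⁺(aq)]^2·[Mn²⁺(aq)]) / [Cr³⁺(aq)]^2 = 0.00317 and log Q = −2.499.
E = E° − (0.0542/n)·log Q = +0.75 − (0.0542/2)(−2.499) = +0.818 V.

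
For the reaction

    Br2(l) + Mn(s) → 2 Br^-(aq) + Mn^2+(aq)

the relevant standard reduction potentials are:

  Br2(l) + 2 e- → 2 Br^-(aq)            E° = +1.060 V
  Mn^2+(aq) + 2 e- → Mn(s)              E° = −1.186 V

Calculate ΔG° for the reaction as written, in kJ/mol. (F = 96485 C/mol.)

In the reaction as written Br2(l) is reduced, so the Br₂/Br⁻ couple is the cathode and Mn²⁺/Mn is the anode.
E°cell = +1.060 − (−1.186) = +2.246 V; balancing electrons gives n = 2.
ΔG° = −nFE°cell = −(2)(96485)(+2.246) J/mol = −433 kJ/mol.

−433 kJ/mol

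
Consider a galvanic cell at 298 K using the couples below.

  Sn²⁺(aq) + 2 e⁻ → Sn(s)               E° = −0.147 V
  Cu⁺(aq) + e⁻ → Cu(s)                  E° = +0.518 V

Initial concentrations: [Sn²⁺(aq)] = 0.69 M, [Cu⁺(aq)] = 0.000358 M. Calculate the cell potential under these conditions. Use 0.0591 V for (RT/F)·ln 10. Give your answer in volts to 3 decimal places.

+0.466 V

Since E°(Cu⁺/Cu) > E°(Sn²⁺/Sn), Cu⁺/Cu serves as the cathode.
E°cell = +0.518 − (−0.147) = +0.665 V, with n = 2 electrons transferred.
For the overall reaction 2 Cu⁺(aq) + Sn(s) → 2 Cu(s) + Sn²⁺(aq), Q = [Sn²⁺(aq)] / [Cu⁺(aq)]^2 = 5.38×10^6, giving log Q = 6.731.
E = E° − (0.0591/n)·log Q = +0.665 − (0.0591/2)(6.731) = +0.466 V.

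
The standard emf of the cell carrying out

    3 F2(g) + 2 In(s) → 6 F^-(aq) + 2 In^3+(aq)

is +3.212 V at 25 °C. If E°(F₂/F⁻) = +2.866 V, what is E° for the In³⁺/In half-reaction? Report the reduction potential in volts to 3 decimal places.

In the reaction as written the F₂/F⁻ couple is reduced (cathode) and In³⁺/In is oxidized (anode), so E°cell = E°(F₂/F⁻) − E°(In³⁺/In).
E°(In³⁺/In) = E°(cathode) − E°cell = +2.866 − (+3.212) = −0.346 V.

−0.346 V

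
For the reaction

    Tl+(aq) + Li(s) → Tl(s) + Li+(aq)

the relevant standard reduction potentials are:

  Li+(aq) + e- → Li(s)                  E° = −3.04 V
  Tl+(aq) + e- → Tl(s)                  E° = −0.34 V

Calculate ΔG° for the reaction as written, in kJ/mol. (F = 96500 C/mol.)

−261 kJ/mol

In the reaction as written Tl+(aq) is reduced, so the Tl⁺/Tl couple is the cathode and Li⁺/Li is the anode.
E°cell = −0.34 − (−3.04) = +2.70 V; balancing electrons gives n = 1.
ΔG° = −nFE°cell = −(1)(96500)(+2.70) J/mol = −261 kJ/mol.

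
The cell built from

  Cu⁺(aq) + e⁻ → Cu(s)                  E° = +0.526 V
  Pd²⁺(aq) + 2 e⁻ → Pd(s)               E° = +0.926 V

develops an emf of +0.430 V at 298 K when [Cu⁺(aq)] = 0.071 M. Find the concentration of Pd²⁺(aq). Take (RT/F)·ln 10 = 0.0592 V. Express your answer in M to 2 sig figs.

0.052 M

With Pd²⁺/Pd at the cathode and Cu⁺/Cu at the anode, E°cell = +0.926 − (+0.526) = +0.400 V (n = 2).
From the Nernst equation, log Q = n(E° − E)/0.0592 = 2·(+0.400 − (+0.430))/0.0592 = −1.014.
Balancing electrons gives Pd²⁺(aq) + 2 Cu(s) → Pd(s) + 2 Cu⁺(aq); thus Q = [Cu⁺(aq)]^2 / [Pd²⁺(aq)].
Solving for the unknown gives log [Pd²⁺(aq)] = −1.283, so [Pd²⁺(aq)] ≈ 0.052 M.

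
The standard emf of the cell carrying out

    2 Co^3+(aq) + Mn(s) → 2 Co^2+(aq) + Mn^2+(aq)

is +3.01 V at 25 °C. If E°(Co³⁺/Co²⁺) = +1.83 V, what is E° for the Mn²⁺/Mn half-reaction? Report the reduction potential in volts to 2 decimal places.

−1.18 V

In the reaction as written the Co³⁺/Co²⁺ couple is reduced (cathode) and Mn²⁺/Mn is oxidized (anode), so E°cell = E°(Co³⁺/Co²⁺) − E°(Mn²⁺/Mn).
E°(Mn²⁺/Mn) = E°(cathode) − E°cell = +1.83 − (+3.01) = −1.18 V.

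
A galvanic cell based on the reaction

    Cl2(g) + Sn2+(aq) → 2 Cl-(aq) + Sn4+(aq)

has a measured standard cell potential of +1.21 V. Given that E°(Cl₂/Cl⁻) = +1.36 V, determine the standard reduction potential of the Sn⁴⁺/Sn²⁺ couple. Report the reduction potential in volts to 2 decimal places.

In the reaction as written the Cl₂/Cl⁻ couple is reduced (cathode) and Sn⁴⁺/Sn²⁺ is oxidized (anode), so E°cell = E°(Cl₂/Cl⁻) − E°(Sn⁴⁺/Sn²⁺).
E°(Sn⁴⁺/Sn²⁺) = E°(cathode) − E°cell = +1.36 − (+1.21) = +0.15 V.

+0.15 V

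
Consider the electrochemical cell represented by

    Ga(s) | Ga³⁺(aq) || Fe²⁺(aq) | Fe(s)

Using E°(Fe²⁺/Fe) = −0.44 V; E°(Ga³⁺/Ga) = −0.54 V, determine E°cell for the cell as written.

+0.10 V

By convention the left-hand electrode in cell notation is the anode (oxidation) and the right-hand electrode is the cathode (reduction).
E°cell = E°(right) − E°(left) = −0.44 − (−0.54) = +0.10 V.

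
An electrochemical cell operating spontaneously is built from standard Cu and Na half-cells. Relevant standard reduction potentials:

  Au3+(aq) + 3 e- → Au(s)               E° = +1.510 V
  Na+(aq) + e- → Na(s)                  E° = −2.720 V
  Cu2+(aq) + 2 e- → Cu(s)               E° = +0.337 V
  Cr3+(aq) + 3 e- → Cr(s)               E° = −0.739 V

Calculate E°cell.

The Cu²⁺/Cu couple has the higher E°, so Cu ion is reduced (cathode) and Na is oxidized (anode).
E°cell = E°(cathode) − E°(anode) = +0.337 − (−2.720) = +3.057 V.

+3.057 V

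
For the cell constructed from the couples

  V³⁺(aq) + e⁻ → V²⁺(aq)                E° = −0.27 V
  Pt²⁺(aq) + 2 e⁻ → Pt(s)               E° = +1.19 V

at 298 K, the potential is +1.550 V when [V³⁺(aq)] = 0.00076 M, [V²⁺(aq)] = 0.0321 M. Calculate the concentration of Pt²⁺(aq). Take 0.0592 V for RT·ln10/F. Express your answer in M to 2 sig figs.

Pt²⁺/Pt is the cathode (higher E°); E°cell = +1.19 − (−0.27) = +1.46 V with n = 2.
From the Nernst equation, log Q = n(E° − E)/0.0592 = 2·(+1.46 − (+1.550))/0.0592 = −3.041.
For Pt²⁺(aq) + 2 V²⁺(aq) → Pt(s) + 2 V³⁺(aq), the reaction quotient is Q = [V³⁺(aq)]^2 / ([Pt²⁺(aq)]·[V²⁺(aq)]^2).
Isolating [Pt²⁺(aq)] in Q = 10^{−3.041} yields log [Pt²⁺(aq)] = −0.210, i.e. 0.62 M.

0.62 M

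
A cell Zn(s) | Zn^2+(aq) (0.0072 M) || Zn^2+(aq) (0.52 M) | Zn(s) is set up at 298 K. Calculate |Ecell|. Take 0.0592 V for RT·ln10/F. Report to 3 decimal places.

0.055 V

For a concentration cell E°cell = 0, since both electrodes use the same couple.
The compartment with the higher Zn^2+(aq) concentration (0.52 M) acts as the cathode; ions are reduced there and produced at the dilute (0.0072 M) anode.
With n = 2, Ecell = −(0.0592/2)·log([dilute]/[conc]) = −(0.0592/2)·log(0.0072/0.52) = +0.055 V.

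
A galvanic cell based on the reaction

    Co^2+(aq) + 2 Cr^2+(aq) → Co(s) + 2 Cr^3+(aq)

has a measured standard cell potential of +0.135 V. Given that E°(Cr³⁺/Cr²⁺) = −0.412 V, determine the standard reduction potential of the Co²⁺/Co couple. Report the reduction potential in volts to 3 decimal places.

−0.277 V

In the reaction as written the Co²⁺/Co couple is reduced (cathode) and Cr³⁺/Cr²⁺ is oxidized (anode), so E°cell = E°(Co²⁺/Co) − E°(Cr³⁺/Cr²⁺).
E°(Co²⁺/Co) = E°cell + E°(anode) = +0.135 + (−0.412) = −0.277 V.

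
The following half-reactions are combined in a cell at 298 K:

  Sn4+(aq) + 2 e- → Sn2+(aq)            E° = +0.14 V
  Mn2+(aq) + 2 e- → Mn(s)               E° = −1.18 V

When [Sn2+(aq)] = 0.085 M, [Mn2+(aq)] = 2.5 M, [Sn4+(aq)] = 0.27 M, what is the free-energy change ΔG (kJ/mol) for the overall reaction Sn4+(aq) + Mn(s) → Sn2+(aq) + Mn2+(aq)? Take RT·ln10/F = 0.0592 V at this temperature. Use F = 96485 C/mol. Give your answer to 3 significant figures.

−255 kJ/mol

The standard cell potential is +0.14 − (−1.18) = +1.32 V, with n = 2 electrons in the balanced equation.
The reaction quotient is ([Sn2+(aq)]·[Mn2+(aq)]) / [Sn4+(aq)] = 0.787; by Nernst, E = +1.32 − (0.0592/2)(−0.104) = +1.3231 V.
ΔG = −nFE = −(2)(96485)(+1.3231) J/mol = −255 kJ/mol.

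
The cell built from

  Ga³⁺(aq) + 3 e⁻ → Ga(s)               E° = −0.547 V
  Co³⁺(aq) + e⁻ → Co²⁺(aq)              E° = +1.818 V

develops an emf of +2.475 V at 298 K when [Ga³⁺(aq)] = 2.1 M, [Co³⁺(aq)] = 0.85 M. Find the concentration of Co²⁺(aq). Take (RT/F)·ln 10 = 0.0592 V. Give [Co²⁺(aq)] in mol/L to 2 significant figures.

0.0092 M

Co³⁺/Co²⁺ is the cathode (higher E°); E°cell = +1.818 − (−0.547) = +2.365 V with n = 3.
Rearranging E = E° − (0.0592/n)·log Q gives log Q = 3(+2.365 − (+2.475))/0.0592 = −5.574.
Balancing electrons gives 3 Co³⁺(aq) + Ga(s) → 3 Co²⁺(aq) + Ga³⁺(aq); thus Q = ([Co²⁺(aq)]^3·[Ga³⁺(aq)]) / [Co³⁺(aq)]^3.
Solving for the unknown gives log [Co²⁺(aq)] = −2.036, so [Co²⁺(aq)] ≈ 0.0092 M.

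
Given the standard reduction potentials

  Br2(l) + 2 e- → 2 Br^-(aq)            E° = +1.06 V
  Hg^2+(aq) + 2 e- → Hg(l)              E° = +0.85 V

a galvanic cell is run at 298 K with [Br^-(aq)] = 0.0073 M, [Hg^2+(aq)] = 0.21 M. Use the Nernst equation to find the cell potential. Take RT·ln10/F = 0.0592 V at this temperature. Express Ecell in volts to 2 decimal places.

+0.36 V

The Br₂/Br⁻ couple has the more positive E°, so it is the cathode; Hg²⁺/Hg is the anode.
The standard potential is +1.06 − (+0.85) = +0.21 V and the balanced reaction transfers n = 2 electrons.
Balancing gives Br2(l) + Hg(l) → 2 Br^-(aq) + Hg^2+(aq); hence Q = [Br^-(aq)]^2·[Hg^2+(aq)] = 1.12×10^−5 (log Q = −4.951).
By the Nernst equation, E = +0.21 − (0.0592/2)·(−4.951) = +0.36 V.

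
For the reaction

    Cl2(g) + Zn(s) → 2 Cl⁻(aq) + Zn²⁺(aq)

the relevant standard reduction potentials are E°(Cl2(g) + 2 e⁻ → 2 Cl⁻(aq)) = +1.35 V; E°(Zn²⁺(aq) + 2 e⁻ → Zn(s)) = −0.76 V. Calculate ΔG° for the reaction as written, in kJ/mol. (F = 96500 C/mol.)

In the reaction as written Cl2(g) is reduced, so the Cl₂/Cl⁻ couple is the cathode and Zn²⁺/Zn is the anode.
E°cell = +1.35 − (−0.76) = +2.11 V; balancing electrons gives n = 2.
ΔG° = −nFE°cell = −(2)(96500)(+2.11) J/mol = −407 kJ/mol.

−407 kJ/mol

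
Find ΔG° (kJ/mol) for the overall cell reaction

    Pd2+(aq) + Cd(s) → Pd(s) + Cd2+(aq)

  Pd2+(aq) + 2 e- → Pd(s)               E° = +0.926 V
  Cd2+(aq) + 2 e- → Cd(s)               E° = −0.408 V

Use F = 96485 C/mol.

−257 kJ/mol

In the reaction as written Pd2+(aq) is reduced, so the Pd²⁺/Pd couple is the cathode and Cd²⁺/Cd is the anode.
E°cell = +0.926 − (−0.408) = +1.334 V; balancing electrons gives n = 2.
ΔG° = −nFE°cell = −(2)(96485)(+1.334) J/mol = −257 kJ/mol.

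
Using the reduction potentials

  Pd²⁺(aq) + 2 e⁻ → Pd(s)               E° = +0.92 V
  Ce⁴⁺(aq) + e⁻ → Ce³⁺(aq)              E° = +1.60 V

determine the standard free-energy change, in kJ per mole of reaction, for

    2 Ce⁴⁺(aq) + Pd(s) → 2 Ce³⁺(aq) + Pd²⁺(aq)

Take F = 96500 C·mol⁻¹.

−131 kJ/mol

In the reaction as written Ce⁴⁺(aq) is reduced, so the Ce⁴⁺/Ce³⁺ couple is the cathode and Pd²⁺/Pd is the anode.
E°cell = +1.60 − (+0.92) = +0.68 V; balancing electrons gives n = 2.
ΔG° = −nFE°cell = −(2)(96500)(+0.68) J/mol = −131 kJ/mol.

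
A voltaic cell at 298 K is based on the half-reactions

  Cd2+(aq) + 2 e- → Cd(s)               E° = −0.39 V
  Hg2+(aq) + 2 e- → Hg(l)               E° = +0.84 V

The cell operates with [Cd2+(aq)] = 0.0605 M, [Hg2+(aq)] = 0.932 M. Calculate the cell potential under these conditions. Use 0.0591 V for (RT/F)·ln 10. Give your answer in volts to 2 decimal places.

+1.27 V

Hg²⁺/Hg is reduced (cathode, E° = +0.84 V) and Cd²⁺/Cd is oxidized (anode).
E°cell = +0.84 − (−0.39) = +1.23 V, with n = 2 electrons transferred.
For the overall reaction Hg2+(aq) + Cd(s) → Hg(l) + Cd2+(aq), Q = [Cd2+(aq)] / [Hg2+(aq)] = 0.0649, giving log Q = −1.188.
Applying E = E° − (RT ln10/nF)·log Q gives +1.23 − (0.0591/2)(−1.188) = +1.27 V.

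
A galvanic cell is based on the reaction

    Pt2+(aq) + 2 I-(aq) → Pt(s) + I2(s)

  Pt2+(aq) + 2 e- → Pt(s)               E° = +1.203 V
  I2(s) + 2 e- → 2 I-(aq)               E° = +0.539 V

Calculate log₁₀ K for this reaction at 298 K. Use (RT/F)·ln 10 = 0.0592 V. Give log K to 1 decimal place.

log K = 22.4

The Pt²⁺/Pt couple is reduced (cathode); E°cell = +1.203 − (+0.539) = +0.664 V with n = 2.
At equilibrium E = 0, so log K = nE°cell / 0.0592 = (2)(+0.664) / 0.0592 = 22.4.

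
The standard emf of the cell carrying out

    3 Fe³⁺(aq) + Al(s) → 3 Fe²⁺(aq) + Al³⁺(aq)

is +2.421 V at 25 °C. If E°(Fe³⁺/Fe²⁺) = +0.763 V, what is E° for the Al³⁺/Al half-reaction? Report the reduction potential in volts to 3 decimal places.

−1.658 V

In the reaction as written the Fe³⁺/Fe²⁺ couple is reduced (cathode) and Al³⁺/Al is oxidized (anode), so E°cell = E°(Fe³⁺/Fe²⁺) − E°(Al³⁺/Al).
E°(Al³⁺/Al) = E°(cathode) − E°cell = +0.763 − (+2.421) = −1.658 V.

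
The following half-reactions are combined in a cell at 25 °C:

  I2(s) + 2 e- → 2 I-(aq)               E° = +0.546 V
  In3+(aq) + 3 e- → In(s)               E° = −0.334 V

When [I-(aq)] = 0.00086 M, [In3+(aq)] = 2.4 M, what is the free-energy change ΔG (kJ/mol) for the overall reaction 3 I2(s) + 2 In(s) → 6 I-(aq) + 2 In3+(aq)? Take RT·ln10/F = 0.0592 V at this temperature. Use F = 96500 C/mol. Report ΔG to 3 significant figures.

E°cell = +0.546 − (−0.334) = +0.880 V; the balanced reaction transfers n = 6 electrons.
Here Q = [I-(aq)]^6·[In3+(aq)]^2 = 2.33×10^−18 (log Q = −17.633), giving E = +0.880 − (0.0592/6)·(−17.633) = +1.0540 V.
ΔG = −nFE = −(6)(96500)(+1.0540) J/mol = −610 kJ/mol.

−610 kJ/mol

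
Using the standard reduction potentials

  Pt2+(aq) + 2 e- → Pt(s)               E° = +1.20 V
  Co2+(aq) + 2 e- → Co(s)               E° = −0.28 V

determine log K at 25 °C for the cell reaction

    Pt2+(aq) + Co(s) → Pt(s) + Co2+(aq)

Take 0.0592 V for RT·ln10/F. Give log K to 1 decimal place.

The Pt²⁺/Pt couple is reduced (cathode); E°cell = +1.20 − (−0.28) = +1.48 V with n = 2.
At equilibrium E = 0, so log K = nE°cell / 0.0592 = (2)(+1.48) / 0.0592 = 50.0.

log K = 50.0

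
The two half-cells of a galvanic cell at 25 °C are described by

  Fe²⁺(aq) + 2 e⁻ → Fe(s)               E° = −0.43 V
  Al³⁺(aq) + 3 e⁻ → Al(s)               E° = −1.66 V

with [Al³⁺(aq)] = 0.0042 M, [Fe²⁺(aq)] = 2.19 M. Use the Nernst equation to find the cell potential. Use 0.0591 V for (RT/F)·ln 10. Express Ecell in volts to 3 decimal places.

Fe²⁺/Fe is reduced (cathode, E° = −0.43 V) and Al³⁺/Al is oxidized (anode).
E°cell = −0.43 − (−1.66) = +1.23 V, with n = 6 electrons transferred.
For the overall reaction 3 Fe²⁺(aq) + 2 Al(s) → 3 Fe(s) + 2 Al³⁺(aq), Q = [Al³⁺(aq)]^2 / [Fe²⁺(aq)]^3 = 1.68×10^−6, giving log Q = −5.775.
E = E° − (0.0591/n)·log Q = +1.23 − (0.0591/6)(−5.775) = +1.287 V.

+1.287 V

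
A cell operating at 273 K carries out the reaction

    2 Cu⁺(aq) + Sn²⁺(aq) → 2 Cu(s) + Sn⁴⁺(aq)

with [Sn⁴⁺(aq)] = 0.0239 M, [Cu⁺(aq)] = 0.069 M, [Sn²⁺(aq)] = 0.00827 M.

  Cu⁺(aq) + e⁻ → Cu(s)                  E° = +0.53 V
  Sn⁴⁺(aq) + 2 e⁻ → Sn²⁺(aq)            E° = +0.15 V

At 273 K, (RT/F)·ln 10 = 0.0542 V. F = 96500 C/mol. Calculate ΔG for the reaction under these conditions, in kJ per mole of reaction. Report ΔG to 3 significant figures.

With Cu⁺/Cu reduced at the cathode, E°cell = +0.53 − (+0.15) = +0.38 V and n = 2.
Q = [Sn⁴⁺(aq)] / ([Cu⁺(aq)]^2·[Sn²⁺(aq)]) = 607, so log Q = 2.783 and E = +0.38 − (0.0542/2)(2.783) = +0.3046 V.
Then ΔG = −nFE = −2 × 96500 × +0.3046 J/mol = −58.8 kJ/mol.

−58.8 kJ/mol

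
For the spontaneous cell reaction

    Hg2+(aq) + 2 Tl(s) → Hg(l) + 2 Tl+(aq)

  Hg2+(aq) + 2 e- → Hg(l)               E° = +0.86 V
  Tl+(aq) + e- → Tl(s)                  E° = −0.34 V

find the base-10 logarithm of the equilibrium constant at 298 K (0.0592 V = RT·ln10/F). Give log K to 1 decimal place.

log K = 40.5

The Hg²⁺/Hg couple is reduced (cathode); E°cell = +0.86 − (−0.34) = +1.20 V with n = 2.
At equilibrium E = 0, so log K = nE°cell / 0.0592 = (2)(+1.20) / 0.0592 = 40.5.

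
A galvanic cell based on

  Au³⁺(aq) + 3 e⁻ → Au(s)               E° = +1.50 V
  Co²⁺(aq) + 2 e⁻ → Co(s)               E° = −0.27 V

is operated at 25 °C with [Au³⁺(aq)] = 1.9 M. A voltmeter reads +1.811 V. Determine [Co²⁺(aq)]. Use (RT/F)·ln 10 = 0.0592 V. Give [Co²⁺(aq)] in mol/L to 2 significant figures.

0.063 M

The Au³⁺/Au couple has the larger reduction potential, so it is the cathode: E°cell = +1.50 − (−0.27) = +1.77 V and n = 6.
Since E = E° − (0.0592/n)·log Q, log Q = n(E° − E)/0.0592 = −4.155.
Balancing electrons gives 2 Au³⁺(aq) + 3 Co(s) → 2 Au(s) + 3 Co²⁺(aq); thus Q = [Co²⁺(aq)]^3 / [Au³⁺(aq)]^2.
Substituting the known concentrations and solving, log [Co²⁺(aq)] = −1.199 and [Co²⁺(aq)] = 0.063 M.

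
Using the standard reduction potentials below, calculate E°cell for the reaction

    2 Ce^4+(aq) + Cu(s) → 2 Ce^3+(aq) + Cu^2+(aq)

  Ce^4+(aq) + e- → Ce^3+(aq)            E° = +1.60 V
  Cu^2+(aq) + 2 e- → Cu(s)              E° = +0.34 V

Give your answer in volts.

+1.26 V

In the reaction as written, Ce^4+(aq) is reduced (cathode) and Cu^2+(aq) is produced by oxidation at the anode.
E°cell = E°(cathode) − E°(anode) = +1.60 − (+0.34) = +1.26 V.
The positive value indicates the reaction is spontaneous as written.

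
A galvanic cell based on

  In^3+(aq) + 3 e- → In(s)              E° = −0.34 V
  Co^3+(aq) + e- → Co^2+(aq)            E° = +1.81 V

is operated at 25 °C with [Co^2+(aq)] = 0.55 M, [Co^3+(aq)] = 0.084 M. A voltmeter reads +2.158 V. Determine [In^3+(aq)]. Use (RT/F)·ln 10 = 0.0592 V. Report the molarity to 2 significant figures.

With Co³⁺/Co²⁺ at the cathode and In³⁺/In at the anode, E°cell = +1.81 − (−0.34) = +2.15 V (n = 3).
Since E = E° − (0.0592/n)·log Q, log Q = n(E° − E)/0.0592 = −0.405.
The balanced reaction is 3 Co^3+(aq) + In(s) → 3 Co^2+(aq) + In^3+(aq), so Q = ([Co^2+(aq)]^3·[In^3+(aq)]) / [Co^3+(aq)]^3.
Solving for the unknown gives log [In^3+(aq)] = −2.853, so [In^3+(aq)] ≈ 0.0014 M.

0.0014 M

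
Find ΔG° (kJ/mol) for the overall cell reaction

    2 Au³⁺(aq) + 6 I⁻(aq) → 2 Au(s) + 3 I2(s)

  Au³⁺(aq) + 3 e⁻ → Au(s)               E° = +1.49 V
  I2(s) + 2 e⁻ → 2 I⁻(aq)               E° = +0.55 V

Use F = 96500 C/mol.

−544 kJ/mol

In the reaction as written Au³⁺(aq) is reduced, so the Au³⁺/Au couple is the cathode and I₂/I⁻ is the anode.
E°cell = +1.49 − (+0.55) = +0.94 V; balancing electrons gives n = 6.
ΔG° = −nFE°cell = −(6)(96500)(+0.94) J/mol = −544 kJ/mol.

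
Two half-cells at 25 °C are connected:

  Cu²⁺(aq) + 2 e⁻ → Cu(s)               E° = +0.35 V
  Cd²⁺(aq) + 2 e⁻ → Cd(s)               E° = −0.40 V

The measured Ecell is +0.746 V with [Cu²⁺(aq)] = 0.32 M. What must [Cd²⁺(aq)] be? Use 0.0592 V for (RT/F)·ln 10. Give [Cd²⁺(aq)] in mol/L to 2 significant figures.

0.44 M

The Cu²⁺/Cu couple has the larger reduction potential, so it is the cathode: E°cell = +0.35 − (−0.40) = +0.75 V and n = 2.
Since E = E° − (0.0592/n)·log Q, log Q = n(E° − E)/0.0592 = 0.135.
The balanced reaction is Cu²⁺(aq) + Cd(s) → Cu(s) + Cd²⁺(aq), so Q = [Cd²⁺(aq)] / [Cu²⁺(aq)].
Substituting the known concentrations and solving, log [Cd²⁺(aq)] = −0.360 and [Cd²⁺(aq)] = 0.44 M.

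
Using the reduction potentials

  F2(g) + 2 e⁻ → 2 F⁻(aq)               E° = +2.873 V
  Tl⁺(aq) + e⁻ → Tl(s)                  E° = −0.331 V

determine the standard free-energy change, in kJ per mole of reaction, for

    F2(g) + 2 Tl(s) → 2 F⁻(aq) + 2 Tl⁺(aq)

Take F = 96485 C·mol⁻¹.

−618 kJ/mol

In the reaction as written F2(g) is reduced, so the F₂/F⁻ couple is the cathode and Tl⁺/Tl is the anode.
E°cell = +2.873 − (−0.331) = +3.204 V; balancing electrons gives n = 2.
ΔG° = −nFE°cell = −(2)(96485)(+3.204) J/mol = −618 kJ/mol.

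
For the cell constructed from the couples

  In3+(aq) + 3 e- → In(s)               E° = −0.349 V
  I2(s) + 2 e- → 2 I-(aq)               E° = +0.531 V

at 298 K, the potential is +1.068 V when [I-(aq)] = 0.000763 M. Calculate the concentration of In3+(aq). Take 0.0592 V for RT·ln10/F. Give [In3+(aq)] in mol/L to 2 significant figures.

With I₂/I⁻ at the cathode and In³⁺/In at the anode, E°cell = +0.531 − (−0.349) = +0.880 V (n = 6).
Since E = E° − (0.0592/n)·log Q, log Q = n(E° − E)/0.0592 = −19.054.
The balanced reaction is 3 I2(s) + 2 In(s) → 6 I-(aq) + 2 In3+(aq), so Q = [I-(aq)]^6·[In3+(aq)]^2.
Isolating [In3+(aq)] in Q = 10^{−19.054} yields log [In3+(aq)] = −0.175, i.e. 0.67 M.

0.67 M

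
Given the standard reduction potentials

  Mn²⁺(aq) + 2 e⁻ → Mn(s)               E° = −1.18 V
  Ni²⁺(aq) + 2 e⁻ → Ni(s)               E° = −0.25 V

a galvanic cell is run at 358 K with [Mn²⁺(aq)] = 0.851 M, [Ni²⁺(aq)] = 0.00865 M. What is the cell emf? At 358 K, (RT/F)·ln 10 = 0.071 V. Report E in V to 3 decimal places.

The Ni²⁺/Ni couple has the more positive E°, so it is the cathode; Mn²⁺/Mn is the anode.
The standard potential is −0.25 − (−1.18) = +0.93 V and the balanced reaction transfers n = 2 electrons.
For the overall reaction Ni²⁺(aq) + Mn(s) → Ni(s) + Mn²⁺(aq), Q = [Mn²⁺(aq)] / [Ni²⁺(aq)] = 98.4, giving log Q = 1.993.
By the Nernst equation, E = +0.93 − (0.071/2)·(1.993) = +0.859 V.

+0.859 V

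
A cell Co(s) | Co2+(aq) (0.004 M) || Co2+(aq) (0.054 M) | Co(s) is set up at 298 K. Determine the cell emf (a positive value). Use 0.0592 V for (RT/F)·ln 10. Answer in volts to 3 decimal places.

0.033 V

For a concentration cell E°cell = 0, since both electrodes use the same couple.
The compartment with the higher Co2+(aq) concentration (0.054 M) acts as the cathode; ions are reduced there and produced at the dilute (0.004 M) anode.
With n = 2, Ecell = −(0.0592/2)·log([dilute]/[conc]) = −(0.0592/2)·log(0.004/0.054) = +0.033 V.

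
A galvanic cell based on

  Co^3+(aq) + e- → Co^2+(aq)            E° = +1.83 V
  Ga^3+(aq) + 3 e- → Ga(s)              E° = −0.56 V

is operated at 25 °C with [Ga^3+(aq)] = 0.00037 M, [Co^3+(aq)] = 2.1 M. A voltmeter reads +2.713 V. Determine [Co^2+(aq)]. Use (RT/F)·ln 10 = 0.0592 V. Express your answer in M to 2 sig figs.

Co³⁺/Co²⁺ is the cathode (higher E°); E°cell = +1.83 − (−0.56) = +2.39 V with n = 3.
Since E = E° − (0.0592/n)·log Q, log Q = n(E° − E)/0.0592 = −16.368.
For 3 Co^3+(aq) + Ga(s) → 3 Co^2+(aq) + Ga^3+(aq), the reaction quotient is Q = ([Co^2+(aq)]^3·[Ga^3+(aq)]) / [Co^3+(aq)]^3.
Substituting the known concentrations and solving, log [Co^2+(aq)] = −3.990 and [Co^2+(aq)] = 0.00010 M.

0.00010 M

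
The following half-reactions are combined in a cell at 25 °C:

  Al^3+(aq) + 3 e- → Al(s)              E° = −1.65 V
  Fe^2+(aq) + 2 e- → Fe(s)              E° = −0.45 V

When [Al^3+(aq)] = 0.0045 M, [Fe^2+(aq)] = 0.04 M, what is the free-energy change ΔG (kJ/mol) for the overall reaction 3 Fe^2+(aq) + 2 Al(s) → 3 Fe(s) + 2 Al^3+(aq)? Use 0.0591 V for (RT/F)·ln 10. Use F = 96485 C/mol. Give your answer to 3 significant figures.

The standard cell potential is −0.45 − (−1.65) = +1.20 V, with n = 6 electrons in the balanced equation.
Q = [Al^3+(aq)]^2 / [Fe^2+(aq)]^3 = 0.316, so log Q = −0.500 and E = +1.20 − (0.0591/6)(−0.500) = +1.2049 V.
Finally ΔG = −nFE = −(6)(96485 C/mol)(+1.2049 V) = −698 kJ/mol.

−698 kJ/mol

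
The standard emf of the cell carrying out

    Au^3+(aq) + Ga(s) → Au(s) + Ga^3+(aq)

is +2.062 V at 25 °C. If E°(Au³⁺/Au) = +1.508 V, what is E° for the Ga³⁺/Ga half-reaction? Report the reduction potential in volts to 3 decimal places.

−0.554 V

In the reaction as written the Au³⁺/Au couple is reduced (cathode) and Ga³⁺/Ga is oxidized (anode), so E°cell = E°(Au³⁺/Au) − E°(Ga³⁺/Ga).
E°(Ga³⁺/Ga) = E°(cathode) − E°cell = +1.508 − (+2.062) = −0.554 V.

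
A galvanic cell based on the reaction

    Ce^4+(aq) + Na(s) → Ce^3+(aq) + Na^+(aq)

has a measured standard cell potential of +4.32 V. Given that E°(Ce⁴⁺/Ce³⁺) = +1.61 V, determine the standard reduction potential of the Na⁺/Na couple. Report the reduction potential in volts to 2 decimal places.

In the reaction as written the Ce⁴⁺/Ce³⁺ couple is reduced (cathode) and Na⁺/Na is oxidized (anode), so E°cell = E°(Ce⁴⁺/Ce³⁺) − E°(Na⁺/Na).
E°(Na⁺/Na) = E°(cathode) − E°cell = +1.61 − (+4.32) = −2.71 V.

−2.71 V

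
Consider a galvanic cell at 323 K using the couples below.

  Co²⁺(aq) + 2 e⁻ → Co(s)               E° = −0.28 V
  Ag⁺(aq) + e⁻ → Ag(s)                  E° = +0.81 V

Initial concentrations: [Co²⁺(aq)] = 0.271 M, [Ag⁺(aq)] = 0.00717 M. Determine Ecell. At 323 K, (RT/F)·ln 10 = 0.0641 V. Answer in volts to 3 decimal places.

Since E°(Ag⁺/Ag) > E°(Co²⁺/Co), Ag⁺/Ag serves as the cathode.
The standard potential is +0.81 − (−0.28) = +1.09 V and the balanced reaction transfers n = 2 electrons.
For the overall reaction 2 Ag⁺(aq) + Co(s) → 2 Ag(s) + Co²⁺(aq), Q = [Co²⁺(aq)] / [Ag⁺(aq)]^2 = 5.27×10^3, giving log Q = 3.722.
E = E° − (0.0641/n)·log Q = +1.09 − (0.0641/2)(3.722) = +0.971 V.

+0.971 V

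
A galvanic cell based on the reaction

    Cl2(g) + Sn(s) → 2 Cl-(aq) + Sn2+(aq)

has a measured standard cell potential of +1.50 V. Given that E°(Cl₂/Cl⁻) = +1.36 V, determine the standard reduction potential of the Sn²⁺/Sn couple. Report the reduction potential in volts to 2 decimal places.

−0.14 V

In the reaction as written the Cl₂/Cl⁻ couple is reduced (cathode) and Sn²⁺/Sn is oxidized (anode), so E°cell = E°(Cl₂/Cl⁻) − E°(Sn²⁺/Sn).
E°(Sn²⁺/Sn) = E°(cathode) − E°cell = +1.36 − (+1.50) = −0.14 V.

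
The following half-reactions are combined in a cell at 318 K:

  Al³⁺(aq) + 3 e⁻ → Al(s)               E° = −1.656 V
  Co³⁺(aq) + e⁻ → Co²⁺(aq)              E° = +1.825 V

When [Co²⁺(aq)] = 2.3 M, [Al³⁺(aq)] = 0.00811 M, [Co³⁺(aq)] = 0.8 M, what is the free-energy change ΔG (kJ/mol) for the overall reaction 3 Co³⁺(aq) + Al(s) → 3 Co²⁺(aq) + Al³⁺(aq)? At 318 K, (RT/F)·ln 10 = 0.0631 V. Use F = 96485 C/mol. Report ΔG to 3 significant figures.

−1010 kJ/mol

The standard cell potential is +1.825 − (−1.656) = +3.481 V, with n = 3 electrons in the balanced equation.
The reaction quotient is ([Co²⁺(aq)]^3·[Al³⁺(aq)]) / [Co³⁺(aq)]^3 = 0.193; by Nernst, E = +3.481 − (0.0631/3)(−0.715) = +3.4960 V.
Then ΔG = −nFE = −3 × 96485 × +3.4960 J/mol = −1010 kJ/mol.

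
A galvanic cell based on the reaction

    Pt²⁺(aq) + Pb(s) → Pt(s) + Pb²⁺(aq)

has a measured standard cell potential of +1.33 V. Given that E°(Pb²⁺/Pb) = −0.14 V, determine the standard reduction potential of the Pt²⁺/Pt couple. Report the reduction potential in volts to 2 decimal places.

In the reaction as written the Pt²⁺/Pt couple is reduced (cathode) and Pb²⁺/Pb is oxidized (anode), so E°cell = E°(Pt²⁺/Pt) − E°(Pb²⁺/Pb).
E°(Pt²⁺/Pt) = E°cell + E°(anode) = +1.33 + (−0.14) = +1.19 V.

+1.19 V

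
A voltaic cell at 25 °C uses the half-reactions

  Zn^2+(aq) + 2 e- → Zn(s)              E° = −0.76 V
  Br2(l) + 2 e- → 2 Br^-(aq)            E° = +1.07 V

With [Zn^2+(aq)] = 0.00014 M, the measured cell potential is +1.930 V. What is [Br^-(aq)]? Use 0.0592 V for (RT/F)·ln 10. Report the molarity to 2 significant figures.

1.7 M

With Br₂/Br⁻ at the cathode and Zn²⁺/Zn at the anode, E°cell = +1.07 − (−0.76) = +1.83 V (n = 2).
Since E = E° − (0.0592/n)·log Q, log Q = n(E° − E)/0.0592 = −3.378.
For Br2(l) + Zn(s) → 2 Br^-(aq) + Zn^2+(aq), the reaction quotient is Q = [Br^-(aq)]^2·[Zn^2+(aq)].
Isolating [Br^-(aq)] in Q = 10^{−3.378} yields log [Br^-(aq)] = 0.238, i.e. 1.7 M.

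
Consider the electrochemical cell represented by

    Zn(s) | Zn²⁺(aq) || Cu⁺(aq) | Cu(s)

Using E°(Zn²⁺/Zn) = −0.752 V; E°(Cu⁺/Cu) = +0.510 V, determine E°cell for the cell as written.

By convention the left-hand electrode in cell notation is the anode (oxidation) and the right-hand electrode is the cathode (reduction).
E°cell = E°(right) − E°(left) = +0.510 − (−0.752) = +1.262 V.

+1.262 V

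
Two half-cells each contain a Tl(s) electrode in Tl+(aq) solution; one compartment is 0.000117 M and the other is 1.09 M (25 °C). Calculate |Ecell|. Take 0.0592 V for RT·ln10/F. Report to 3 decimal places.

For a concentration cell E°cell = 0, since both electrodes use the same couple.
The compartment with the higher Tl+(aq) concentration (1.09 M) acts as the cathode; ions are reduced there and produced at the dilute (0.000117 M) anode.
With n = 1, Ecell = −(0.0592/1)·log([dilute]/[conc]) = −(0.0592/1)·log(0.000117/1.09) = +0.235 V.

0.235 V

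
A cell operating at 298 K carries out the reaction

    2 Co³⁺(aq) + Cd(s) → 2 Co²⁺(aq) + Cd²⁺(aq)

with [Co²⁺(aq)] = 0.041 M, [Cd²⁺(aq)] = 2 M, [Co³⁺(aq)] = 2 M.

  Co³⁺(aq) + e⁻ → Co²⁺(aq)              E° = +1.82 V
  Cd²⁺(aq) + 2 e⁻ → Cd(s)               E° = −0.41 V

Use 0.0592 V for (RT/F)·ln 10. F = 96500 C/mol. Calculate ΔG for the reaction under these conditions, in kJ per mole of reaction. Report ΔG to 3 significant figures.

−448 kJ/mol

E°cell = +1.82 − (−0.41) = +2.23 V; the balanced reaction transfers n = 2 electrons.
The reaction quotient is ([Co²⁺(aq)]^2·[Cd²⁺(aq)]) / [Co³⁺(aq)]^2 = 0.000841; by Nernst, E = +2.23 − (0.0592/2)(−3.075) = +2.3210 V.
ΔG = −nFE = −(2)(96500)(+2.3210) J/mol = −448 kJ/mol.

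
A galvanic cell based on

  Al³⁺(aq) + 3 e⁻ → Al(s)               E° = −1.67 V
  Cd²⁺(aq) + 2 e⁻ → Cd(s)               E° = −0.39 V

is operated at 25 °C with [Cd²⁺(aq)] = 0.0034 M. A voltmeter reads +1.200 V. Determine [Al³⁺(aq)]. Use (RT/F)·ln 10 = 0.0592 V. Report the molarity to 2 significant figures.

With Cd²⁺/Cd at the cathode and Al³⁺/Al at the anode, E°cell = −0.39 − (−1.67) = +1.28 V (n = 6).
Rearranging E = E° − (0.0592/n)·log Q gives log Q = 6(+1.28 − (+1.200))/0.0592 = 8.108.
For 3 Cd²⁺(aq) + 2 Al(s) → 3 Cd(s) + 2 Al³⁺(aq), the reaction quotient is Q = [Al³⁺(aq)]^2 / [Cd²⁺(aq)]^3.
Solving for the unknown gives log [Al³⁺(aq)] = 0.351, so [Al³⁺(aq)] ≈ 2.2 M.

2.2 M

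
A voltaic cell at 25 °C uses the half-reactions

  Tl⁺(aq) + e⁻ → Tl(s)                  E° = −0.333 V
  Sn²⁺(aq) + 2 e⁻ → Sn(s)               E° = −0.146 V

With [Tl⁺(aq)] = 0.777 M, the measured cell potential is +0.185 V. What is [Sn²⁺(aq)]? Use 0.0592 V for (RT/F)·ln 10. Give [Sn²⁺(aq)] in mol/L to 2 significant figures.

0.52 M

Sn²⁺/Sn is the cathode (higher E°); E°cell = −0.146 − (−0.333) = +0.187 V with n = 2.
Rearranging E = E° − (0.0592/n)·log Q gives log Q = 2(+0.187 − (+0.185))/0.0592 = 0.068.
The balanced reaction is Sn²⁺(aq) + 2 Tl(s) → Sn(s) + 2 Tl⁺(aq), so Q = [Tl⁺(aq)]^2 / [Sn²⁺(aq)].
Isolating [Sn²⁺(aq)] in Q = 10^{0.068} yields log [Sn²⁺(aq)] = −0.287, i.e. 0.52 M.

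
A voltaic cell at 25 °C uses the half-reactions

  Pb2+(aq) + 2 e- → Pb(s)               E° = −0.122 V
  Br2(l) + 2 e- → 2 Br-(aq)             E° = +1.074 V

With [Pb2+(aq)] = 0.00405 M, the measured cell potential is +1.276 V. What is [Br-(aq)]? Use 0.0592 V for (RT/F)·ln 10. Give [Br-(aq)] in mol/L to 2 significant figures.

The Br₂/Br⁻ couple has the larger reduction potential, so it is the cathode: E°cell = +1.074 − (−0.122) = +1.196 V and n = 2.
Since E = E° − (0.0592/n)·log Q, log Q = n(E° − E)/0.0592 = −2.703.
The balanced reaction is Br2(l) + Pb(s) → 2 Br-(aq) + Pb2+(aq), so Q = [Br-(aq)]^2·[Pb2+(aq)].
Substituting the known concentrations and solving, log [Br-(aq)] = −0.155 and [Br-(aq)] = 0.70 M.

0.70 M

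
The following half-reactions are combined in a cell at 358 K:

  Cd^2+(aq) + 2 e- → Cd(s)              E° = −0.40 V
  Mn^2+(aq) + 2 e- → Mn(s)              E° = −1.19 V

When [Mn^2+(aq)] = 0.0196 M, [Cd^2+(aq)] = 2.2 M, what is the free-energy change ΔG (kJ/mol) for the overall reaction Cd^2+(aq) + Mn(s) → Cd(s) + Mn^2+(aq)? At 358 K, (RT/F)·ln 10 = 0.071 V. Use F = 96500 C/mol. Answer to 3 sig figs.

−167 kJ/mol

With Cd²⁺/Cd reduced at the cathode, E°cell = −0.40 − (−1.19) = +0.79 V and n = 2.
Q = [Mn^2+(aq)] / [Cd^2+(aq)] = 0.00891, so log Q = −2.050 and E = +0.79 − (0.071/2)(−2.050) = +0.8628 V.
ΔG = −nFE = −(2)(96500)(+0.8628) J/mol = −167 kJ/mol.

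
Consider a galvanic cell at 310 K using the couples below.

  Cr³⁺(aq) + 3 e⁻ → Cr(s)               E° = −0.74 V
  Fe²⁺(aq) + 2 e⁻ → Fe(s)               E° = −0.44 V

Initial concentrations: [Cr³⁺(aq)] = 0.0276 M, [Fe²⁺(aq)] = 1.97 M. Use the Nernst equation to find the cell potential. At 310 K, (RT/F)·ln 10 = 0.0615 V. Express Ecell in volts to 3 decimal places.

+0.341 V

Fe²⁺/Fe is reduced (cathode, E° = −0.44 V) and Cr³⁺/Cr is oxidized (anode).
E°cell = E°cat − E°an = −0.44 − (−0.74) = +0.30 V; n = 6.
The balanced reaction is 3 Fe²⁺(aq) + 2 Cr(s) → 3 Fe(s) + 2 Cr³⁺(aq), so Q = [Cr³⁺(aq)]^2 / [Fe²⁺(aq)]^3 = 9.96×10^−5 and log Q = −4.002.
E = E° − (0.0615/n)·log Q = +0.30 − (0.0615/6)(−4.002) = +0.341 V.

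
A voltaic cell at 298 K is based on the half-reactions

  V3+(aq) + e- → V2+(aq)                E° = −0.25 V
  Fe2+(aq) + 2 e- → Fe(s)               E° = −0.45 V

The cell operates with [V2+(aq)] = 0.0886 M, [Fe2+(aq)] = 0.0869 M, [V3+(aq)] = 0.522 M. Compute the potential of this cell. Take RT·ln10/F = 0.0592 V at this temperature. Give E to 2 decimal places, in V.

The V³⁺/V²⁺ couple has the more positive E°, so it is the cathode; Fe²⁺/Fe is the anode.
E°cell = E°cat − E°an = −0.25 − (−0.45) = +0.20 V; n = 2.
Balancing gives 2 V3+(aq) + Fe(s) → 2 V2+(aq) + Fe2+(aq); hence Q = ([V2+(aq)]^2·[Fe2+(aq)]) / [V3+(aq)]^2 = 0.0025 (log Q = −2.601).
E = E° − (0.0592/n)·log Q = +0.20 − (0.0592/2)(−2.601) = +0.28 V.

+0.28 V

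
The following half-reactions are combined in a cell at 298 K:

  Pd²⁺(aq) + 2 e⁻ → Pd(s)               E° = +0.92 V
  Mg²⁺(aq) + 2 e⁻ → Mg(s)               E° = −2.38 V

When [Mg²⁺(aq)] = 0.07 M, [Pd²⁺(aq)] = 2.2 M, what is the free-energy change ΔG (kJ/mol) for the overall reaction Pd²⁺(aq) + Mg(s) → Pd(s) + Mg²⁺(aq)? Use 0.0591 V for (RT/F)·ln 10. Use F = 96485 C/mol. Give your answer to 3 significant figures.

−645 kJ/mol

The standard cell potential is +0.92 − (−2.38) = +3.30 V, with n = 2 electrons in the balanced equation.
Here Q = [Mg²⁺(aq)] / [Pd²⁺(aq)] = 0.0318 (log Q = −1.497), giving E = +3.30 − (0.0591/2)·(−1.497) = +3.3442 V.
ΔG = −nFE = −(2)(96485)(+3.3442) J/mol = −645 kJ/mol.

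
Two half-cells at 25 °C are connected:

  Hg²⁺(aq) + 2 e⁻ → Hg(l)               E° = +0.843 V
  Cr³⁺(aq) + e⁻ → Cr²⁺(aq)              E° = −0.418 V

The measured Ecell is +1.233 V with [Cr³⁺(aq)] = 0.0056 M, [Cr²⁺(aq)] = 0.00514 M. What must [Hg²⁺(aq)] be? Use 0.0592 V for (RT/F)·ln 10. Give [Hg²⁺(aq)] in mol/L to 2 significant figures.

The Hg²⁺/Hg couple has the larger reduction potential, so it is the cathode: E°cell = +0.843 − (−0.418) = +1.261 V and n = 2.
From the Nernst equation, log Q = n(E° − E)/0.0592 = 2·(+1.261 − (+1.233))/0.0592 = 0.946.
Balancing electrons gives Hg²⁺(aq) + 2 Cr²⁺(aq) → Hg(l) + 2 Cr³⁺(aq); thus Q = [Cr³⁺(aq)]^2 / ([Hg²⁺(aq)]·[Cr²⁺(aq)]^2).
Isolating [Hg²⁺(aq)] in Q = 10^{0.946} yields log [Hg²⁺(aq)] = −0.872, i.e. 0.13 M.

0.13 M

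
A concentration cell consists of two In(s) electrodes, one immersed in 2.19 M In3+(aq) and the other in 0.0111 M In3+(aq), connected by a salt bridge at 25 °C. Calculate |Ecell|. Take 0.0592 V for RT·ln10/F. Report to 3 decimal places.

0.045 V

For a concentration cell E°cell = 0, since both electrodes use the same couple.
The compartment with the higher In3+(aq) concentration (2.19 M) acts as the cathode; ions are reduced there and produced at the dilute (0.0111 M) anode.
With n = 3, Ecell = −(0.0592/3)·log([dilute]/[conc]) = −(0.0592/3)·log(0.0111/2.19) = +0.045 V.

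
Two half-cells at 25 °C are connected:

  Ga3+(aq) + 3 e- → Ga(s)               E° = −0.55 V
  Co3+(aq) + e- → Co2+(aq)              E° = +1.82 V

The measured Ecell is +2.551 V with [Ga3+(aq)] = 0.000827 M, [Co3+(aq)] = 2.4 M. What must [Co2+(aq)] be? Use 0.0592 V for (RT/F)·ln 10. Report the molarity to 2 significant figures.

The Co³⁺/Co²⁺ couple has the larger reduction potential, so it is the cathode: E°cell = +1.82 − (−0.55) = +2.37 V and n = 3.
Rearranging E = E° − (0.0592/n)·log Q gives log Q = 3(+2.37 − (+2.551))/0.0592 = −9.172.
For 3 Co3+(aq) + Ga(s) → 3 Co2+(aq) + Ga3+(aq), the reaction quotient is Q = ([Co2+(aq)]^3·[Ga3+(aq)]) / [Co3+(aq)]^3.
Solving for the unknown gives log [Co2+(aq)] = −1.650, so [Co2+(aq)] ≈ 0.022 M.

0.022 M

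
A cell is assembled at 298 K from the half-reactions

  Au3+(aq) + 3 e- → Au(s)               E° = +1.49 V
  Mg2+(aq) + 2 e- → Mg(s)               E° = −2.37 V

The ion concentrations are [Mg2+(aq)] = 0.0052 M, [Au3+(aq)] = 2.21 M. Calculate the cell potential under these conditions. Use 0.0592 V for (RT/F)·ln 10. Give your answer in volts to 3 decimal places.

Since E°(Au³⁺/Au) > E°(Mg²⁺/Mg), Au³⁺/Au serves as the cathode.
The standard potential is +1.49 − (−2.37) = +3.86 V and the balanced reaction transfers n = 6 electrons.
Balancing gives 2 Au3+(aq) + 3 Mg(s) → 2 Au(s) + 3 Mg2+(aq); hence Q = [Mg2+(aq)]^3 / [Au3+(aq)]^2 = 2.88×10^−8 (log Q = −7.541).
Applying E = E° − (RT ln10/nF)·log Q gives +3.86 − (0.0592/6)(−7.541) = +3.934 V.

+3.934 V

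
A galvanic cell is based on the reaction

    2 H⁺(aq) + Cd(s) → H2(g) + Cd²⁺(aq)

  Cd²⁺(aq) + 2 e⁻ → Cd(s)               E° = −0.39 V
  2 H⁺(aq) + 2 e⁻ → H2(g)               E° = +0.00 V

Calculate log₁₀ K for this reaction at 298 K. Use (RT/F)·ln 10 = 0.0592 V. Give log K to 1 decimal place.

The 2H⁺/H₂ couple is reduced (cathode); E°cell = +0.00 − (−0.39) = +0.39 V with n = 2.
At equilibrium E = 0, so log K = nE°cell / 0.0592 = (2)(+0.39) / 0.0592 = 13.2.

log K = 13.2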